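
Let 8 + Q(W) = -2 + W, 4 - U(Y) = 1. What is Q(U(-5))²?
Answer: 49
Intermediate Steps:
U(Y) = 3 (U(Y) = 4 - 1*1 = 4 - 1 = 3)
Q(W) = -10 + W (Q(W) = -8 + (-2 + W) = -10 + W)
Q(U(-5))² = (-10 + 3)² = (-7)² = 49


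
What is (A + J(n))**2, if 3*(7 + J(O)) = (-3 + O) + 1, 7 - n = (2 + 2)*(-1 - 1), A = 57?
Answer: 26569/9 ≈ 2952.1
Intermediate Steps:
n = 15 (n = 7 - (2 + 2)*(-1 - 1) = 7 - 4*(-2) = 7 - 1*(-8) = 7 + 8 = 15)
J(O) = -23/3 + O/3 (J(O) = -7 + ((-3 + O) + 1)/3 = -7 + (-2 + O)/3 = -7 + (-2/3 + O/3) = -23/3 + O/3)
(A + J(n))**2 = (57 + (-23/3 + (1/3)*15))**2 = (57 + (-23/3 + 5))**2 = (57 - 8/3)**2 = (163/3)**2 = 26569/9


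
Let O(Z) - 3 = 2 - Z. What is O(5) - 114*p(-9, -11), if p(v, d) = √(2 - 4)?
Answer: -114*I*√2 ≈ -161.22*I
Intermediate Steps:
O(Z) = 5 - Z (O(Z) = 3 + (2 - Z) = 5 - Z)
p(v, d) = I*√2 (p(v, d) = √(-2) = I*√2)
O(5) - 114*p(-9, -11) = (5 - 1*5) - 114*I*√2 = (5 - 5) - 114*I*√2 = 0 - 114*I*√2 = -114*I*√2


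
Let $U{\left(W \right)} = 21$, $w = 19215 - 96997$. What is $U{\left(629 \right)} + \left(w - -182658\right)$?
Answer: $104897$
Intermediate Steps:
$w = -77782$ ($w = 19215 - 96997 = -77782$)
$U{\left(629 \right)} + \left(w - -182658\right) = 21 - -104876 = 21 + \left(-77782 + 182658\right) = 21 + 104876 = 104897$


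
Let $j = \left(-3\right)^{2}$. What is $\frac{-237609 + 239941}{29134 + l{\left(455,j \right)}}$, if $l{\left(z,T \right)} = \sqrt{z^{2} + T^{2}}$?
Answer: $\frac{33970244}{424291425} - \frac{1166 \sqrt{207106}}{424291425} \approx 0.078813$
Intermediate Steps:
$j = 9$
$l{\left(z,T \right)} = \sqrt{T^{2} + z^{2}}$
$\frac{-237609 + 239941}{29134 + l{\left(455,j \right)}} = \frac{-237609 + 239941}{29134 + \sqrt{9^{2} + 455^{2}}} = \frac{2332}{29134 + \sqrt{81 + 207025}} = \frac{2332}{29134 + \sqrt{207106}}$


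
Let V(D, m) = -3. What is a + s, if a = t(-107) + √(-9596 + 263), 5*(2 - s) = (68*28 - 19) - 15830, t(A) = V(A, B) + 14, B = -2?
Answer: 2802 + 3*I*√1037 ≈ 2802.0 + 96.607*I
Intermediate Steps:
t(A) = 11 (t(A) = -3 + 14 = 11)
s = 2791 (s = 2 - ((68*28 - 19) - 15830)/5 = 2 - ((1904 - 19) - 15830)/5 = 2 - (1885 - 15830)/5 = 2 - ⅕*(-13945) = 2 + 2789 = 2791)
a = 11 + 3*I*√1037 (a = 11 + √(-9596 + 263) = 11 + √(-9333) = 11 + 3*I*√1037 ≈ 11.0 + 96.607*I)
a + s = (11 + 3*I*√1037) + 2791 = 2802 + 3*I*√1037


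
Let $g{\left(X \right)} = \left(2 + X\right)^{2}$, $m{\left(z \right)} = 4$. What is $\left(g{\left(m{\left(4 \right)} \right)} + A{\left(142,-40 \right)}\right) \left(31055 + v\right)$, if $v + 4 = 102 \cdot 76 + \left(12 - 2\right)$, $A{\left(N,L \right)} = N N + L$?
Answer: $782470080$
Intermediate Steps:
$A{\left(N,L \right)} = L + N^{2}$ ($A{\left(N,L \right)} = N^{2} + L = L + N^{2}$)
$v = 7758$ ($v = -4 + \left(102 \cdot 76 + \left(12 - 2\right)\right) = -4 + \left(7752 + \left(12 - 2\right)\right) = -4 + \left(7752 + 10\right) = -4 + 7762 = 7758$)
$\left(g{\left(m{\left(4 \right)} \right)} + A{\left(142,-40 \right)}\right) \left(31055 + v\right) = \left(\left(2 + 4\right)^{2} - \left(40 - 142^{2}\right)\right) \left(31055 + 7758\right) = \left(6^{2} + \left(-40 + 20164\right)\right) 38813 = \left(36 + 20124\right) 38813 = 20160 \cdot 38813 = 782470080$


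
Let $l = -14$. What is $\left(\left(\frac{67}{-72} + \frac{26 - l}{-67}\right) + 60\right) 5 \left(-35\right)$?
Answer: $- \frac{49362425}{4824} \approx -10233.0$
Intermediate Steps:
$\left(\left(\frac{67}{-72} + \frac{26 - l}{-67}\right) + 60\right) 5 \left(-35\right) = \left(\left(\frac{67}{-72} + \frac{26 - -14}{-67}\right) + 60\right) 5 \left(-35\right) = \left(\left(67 \left(- \frac{1}{72}\right) + \left(26 + 14\right) \left(- \frac{1}{67}\right)\right) + 60\right) \left(-175\right) = \left(\left(- \frac{67}{72} + 40 \left(- \frac{1}{67}\right)\right) + 60\right) \left(-175\right) = \left(\left(- \frac{67}{72} - \frac{40}{67}\right) + 60\right) \left(-175\right) = \left(- \frac{7369}{4824} + 60\right) \left(-175\right) = \frac{282071}{4824} \left(-175\right) = - \frac{49362425}{4824}$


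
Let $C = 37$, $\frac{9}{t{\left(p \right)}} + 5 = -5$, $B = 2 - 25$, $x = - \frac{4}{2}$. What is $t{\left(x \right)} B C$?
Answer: $\frac{7659}{10} \approx 765.9$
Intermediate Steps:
$x = -2$ ($x = \left(-4\right) \frac{1}{2} = -2$)
$B = -23$ ($B = 2 - 25 = -23$)
$t{\left(p \right)} = - \frac{9}{10}$ ($t{\left(p \right)} = \frac{9}{-5 - 5} = \frac{9}{-10} = 9 \left(- \frac{1}{10}\right) = - \frac{9}{10}$)
$t{\left(x \right)} B C = \left(- \frac{9}{10}\right) \left(-23\right) 37 = \frac{207}{10} \cdot 37 = \frac{7659}{10}$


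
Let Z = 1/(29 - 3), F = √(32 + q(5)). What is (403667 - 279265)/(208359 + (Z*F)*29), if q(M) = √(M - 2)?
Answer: 124402/(208359 + 29*√(32 + √3)/26) ≈ 0.59704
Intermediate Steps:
q(M) = √(-2 + M)
F = √(32 + √3) (F = √(32 + √(-2 + 5)) = √(32 + √3) ≈ 5.8079)
Z = 1/26 ≈ 0.038462
(403667 - 279265)/(208359 + (Z*F)*29) = (403667 - 279265)/(208359 + (√(32 + √3)/26)*29) = 124402/(208359 + 29*√(32 + √3)/26)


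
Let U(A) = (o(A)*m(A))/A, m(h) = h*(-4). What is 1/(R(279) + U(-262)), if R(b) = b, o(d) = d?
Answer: 1/1327 ≈ 0.00075358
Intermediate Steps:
m(h) = -4*h
U(A) = -4*A (U(A) = (A*(-4*A))/A = (-4*A²)/A = -4*A)
1/(R(279) + U(-262)) = 1/(279 - 4*(-262)) = 1/(279 + 1048) = 1/1327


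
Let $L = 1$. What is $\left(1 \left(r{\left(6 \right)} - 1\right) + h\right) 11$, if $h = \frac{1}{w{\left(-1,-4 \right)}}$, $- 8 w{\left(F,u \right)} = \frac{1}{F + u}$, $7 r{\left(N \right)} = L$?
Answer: $\frac{3014}{7} \approx 430.57$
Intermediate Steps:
$r{\left(N \right)} = \frac{1}{7}$ ($r{\left(N \right)} = \frac{1}{7} \cdot 1 = \frac{1}{7}$)
$w{\left(F,u \right)} = - \frac{1}{8 \left(F + u\right)}$
$h = 40$ ($h = \frac{1}{\left(-1\right) \frac{1}{8 \left(-1\right) + 8 \left(-4\right)}} = \frac{1}{\left(-1\right) \frac{1}{-8 - 32}} = \frac{1}{\left(-1\right) \frac{1}{-40}} = \frac{1}{\left(-1\right) \left(- \frac{1}{40}\right)} = \frac{1}{\frac{1}{40}} = 40$)
$\left(1 \left(r{\left(6 \right)} - 1\right) + h\right) 11 = \left(1 \left(\frac{1}{7} - 1\right) + 40\right) 11 = \left(1 \left(- \frac{6}{7}\right) + 40\right) 11 = \left(- \frac{6}{7} + 40\right) 11 = \frac{274}{7} \cdot 11 = \frac{3014}{7}$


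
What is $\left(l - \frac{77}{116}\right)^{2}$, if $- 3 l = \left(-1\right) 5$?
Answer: $\frac{121801}{121104} \approx 1.0058$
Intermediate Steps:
$l = \frac{5}{3}$ ($l = - \frac{\left(-1\right) 5}{3} = \left(- \frac{1}{3}\right) \left(-5\right) = \frac{5}{3} \approx 1.6667$)
$\left(l - \frac{77}{116}\right)^{2} = \left(\frac{5}{3} - \frac{77}{116}\right)^{2} = \left(\frac{349}{348}\right)^{2} = \frac{121801}{121104}$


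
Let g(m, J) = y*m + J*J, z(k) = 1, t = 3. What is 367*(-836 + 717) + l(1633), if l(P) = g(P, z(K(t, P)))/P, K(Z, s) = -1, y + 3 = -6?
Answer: -71332705/1633 ≈ -43682.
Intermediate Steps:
y = -9 (y = -3 - 6 = -9)
g(m, J) = J² - 9*m (g(m, J) = -9*m + J*J = -9*m + J² = J² - 9*m)
l(P) = (1 - 9*P)/P (l(P) = (1² - 9*P)/P = (1 - 9*P)/P)
367*(-836 + 717) + l(1633) = 367*(-836 + 717) + (-9 + 1/1633) = 367*(-119) + (-9 + 1/1633) = -43673 - 14696/1633 = -71332705/1633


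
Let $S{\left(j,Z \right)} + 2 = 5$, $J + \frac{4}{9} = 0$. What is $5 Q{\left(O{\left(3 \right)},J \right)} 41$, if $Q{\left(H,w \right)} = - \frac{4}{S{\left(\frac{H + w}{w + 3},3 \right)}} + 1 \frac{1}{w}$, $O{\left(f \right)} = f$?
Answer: $- \frac{8815}{12} \approx -734.58$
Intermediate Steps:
$J = - \frac{4}{9}$ ($J = - \frac{4}{9} + 0 = - \frac{4}{9} \approx -0.44444$)
$S{\left(j,Z \right)} = 3$ ($S{\left(j,Z \right)} = -2 + 5 = 3$)
$Q{\left(H,w \right)} = - \frac{4}{3} + \frac{1}{w}$ ($Q{\left(H,w \right)} = - \frac{4}{3} + 1 \frac{1}{w} = \left(-4\right) \frac{1}{3} + \frac{1}{w} = - \frac{4}{3} + \frac{1}{w}$)
$5 Q{\left(O{\left(3 \right)},J \right)} 41 = 5 \left(- \frac{4}{3} + \frac{1}{- \frac{4}{9}}\right) 41 = 5 \left(- \frac{4}{3} - \frac{9}{4}\right) 41 = 5 \left(- \frac{43}{12}\right) 41 = \left(- \frac{215}{12}\right) 41 = - \frac{8815}{12}$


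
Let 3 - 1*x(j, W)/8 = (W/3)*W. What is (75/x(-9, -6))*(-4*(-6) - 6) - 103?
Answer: -487/4 ≈ -121.75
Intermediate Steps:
x(j, W) = 24 - 8*W²/3 (x(j, W) = 24 - 8*W/3*W = 24 - 8*W²/3)
(75/x(-9, -6))*(-4*(-6) - 6) - 103 = (75/(24 - 8/3*(-6)²))*(-4*(-6) - 6) - 103 = (75/(24 - 8/3*36))*(24 - 6) - 103 = (75/(24 - 96))*18 - 103 = (75/(-72))*18 - 103 = (75*(-1/72))*18 - 103 = -25/24*18 - 103 = -75/4 - 103 = -487/4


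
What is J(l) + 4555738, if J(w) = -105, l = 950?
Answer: 4555633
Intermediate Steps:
J(l) + 4555738 = -105 + 4555738 = 4555633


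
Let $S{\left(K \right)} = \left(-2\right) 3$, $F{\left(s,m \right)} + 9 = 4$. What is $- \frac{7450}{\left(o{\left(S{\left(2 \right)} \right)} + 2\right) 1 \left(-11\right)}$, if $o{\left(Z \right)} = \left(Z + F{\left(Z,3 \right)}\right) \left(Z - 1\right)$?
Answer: $\frac{7450}{869} \approx 8.5731$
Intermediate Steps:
$F{\left(s,m \right)} = -5$ ($F{\left(s,m \right)} = -9 + 4 = -5$)
$S{\left(K \right)} = -6$
$o{\left(Z \right)} = \left(-1 + Z\right) \left(-5 + Z\right)$ ($o{\left(Z \right)} = \left(Z - 5\right) \left(Z - 1\right) = \left(-5 + Z\right) \left(-1 + Z\right) = \left(-1 + Z\right) \left(-5 + Z\right)$)
$- \frac{7450}{\left(o{\left(S{\left(2 \right)} \right)} + 2\right) 1 \left(-11\right)} = - \frac{7450}{\left(\left(5 + \left(-6\right)^{2} - -36\right) + 2\right) 1 \left(-11\right)} = - \frac{7450}{\left(\left(5 + 36 + 36\right) + 2\right) \left(-11\right)} = - \frac{7450}{\left(77 + 2\right) \left(-11\right)} = - \frac{7450}{79 \left(-11\right)} = - \frac{7450}{-869} = \left(-7450\right) \left(- \frac{1}{869}\right) = \frac{7450}{869}$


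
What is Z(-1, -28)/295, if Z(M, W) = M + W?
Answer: -29/295 ≈ -0.098305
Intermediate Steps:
Z(-1, -28)/295 = (-1 - 28)/295 = -29*1/295 = -29/295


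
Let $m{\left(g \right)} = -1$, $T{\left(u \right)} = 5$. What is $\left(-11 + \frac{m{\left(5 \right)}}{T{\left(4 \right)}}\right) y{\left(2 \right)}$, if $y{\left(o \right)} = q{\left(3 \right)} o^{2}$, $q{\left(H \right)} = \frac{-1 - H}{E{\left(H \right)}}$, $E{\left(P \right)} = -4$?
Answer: $- \frac{224}{5} \approx -44.8$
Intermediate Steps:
$q{\left(H \right)} = \frac{1}{4} + \frac{H}{4}$ ($q{\left(H \right)} = \frac{-1 - H}{-4} = \left(-1 - H\right) \left(- \frac{1}{4}\right) = \frac{1}{4} + \frac{H}{4}$)
$y{\left(o \right)} = o^{2}$ ($y{\left(o \right)} = \left(\frac{1}{4} + \frac{1}{4} \cdot 3\right) o^{2} = \left(\frac{1}{4} + \frac{3}{4}\right) o^{2} = 1 o^{2} = o^{2}$)
$\left(-11 + \frac{m{\left(5 \right)}}{T{\left(4 \right)}}\right) y{\left(2 \right)} = \left(-11 - \frac{1}{5}\right) 2^{2} = \left(-11 - \frac{1}{5}\right) 4 = \left(- \frac{56}{5}\right) 4 = - \frac{224}{5}$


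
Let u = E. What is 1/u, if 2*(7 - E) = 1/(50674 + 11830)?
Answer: 125008/875055 ≈ 0.14286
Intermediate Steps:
E = 875055/125008 (E = 7 - 1/(2*(50674 + 11830)) = 7 - 1/2/62504 = 7 - 1/2*1/62504 = 7 - 1/125008 = 875055/125008 ≈ 7.0000)
u = 875055/125008 ≈ 7.0000
1/u = 1/(875055/125008) = 125008/875055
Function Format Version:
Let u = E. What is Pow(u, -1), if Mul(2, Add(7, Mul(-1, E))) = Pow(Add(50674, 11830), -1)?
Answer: Rational(125008, 875055) ≈ 0.14286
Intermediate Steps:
E = Rational(875055, 125008) (E = Add(7, Mul(Rational(-1, 2), Pow(Add(50674, 11830), -1))) = Add(7, Mul(Rational(-1, 2), Pow(62504, -1))) = Add(7, Mul(Rational(-1, 2), Rational(1, 62504))) = Add(7, Rational(-1, 125008)) = Rational(875055, 125008) ≈ 7.0000)
u = Rational(875055, 125008) ≈ 7.0000
Pow(u, -1) = Pow(Rational(875055, 125008), -1) = Rational(125008, 875055)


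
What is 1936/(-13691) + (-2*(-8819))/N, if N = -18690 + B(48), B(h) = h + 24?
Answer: -138763153/127449519 ≈ -1.0888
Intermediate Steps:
B(h) = 24 + h
N = -18618 (N = -18690 + (24 + 48) = -18690 + 72 = -18618)
1936/(-13691) + (-2*(-8819))/N = 1936/(-13691) - 2*(-8819)/(-18618) = 1936*(-1/13691) + 17638*(-1/18618) = -1936/13691 - 8819/9309 = -138763153/127449519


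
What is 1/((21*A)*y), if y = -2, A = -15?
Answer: 1/630 ≈ 0.0015873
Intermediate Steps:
1/((21*A)*y) = 1/((21*(-15))*(-2)) = 1/(-315*(-2)) = 1/630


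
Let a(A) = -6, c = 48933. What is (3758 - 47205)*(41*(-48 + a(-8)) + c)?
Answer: -2029800393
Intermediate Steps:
(3758 - 47205)*(41*(-48 + a(-8)) + c) = (3758 - 47205)*(41*(-48 - 6) + 48933) = -43447*(41*(-54) + 48933) = -43447*(-2214 + 48933) = -43447*46719 = -2029800393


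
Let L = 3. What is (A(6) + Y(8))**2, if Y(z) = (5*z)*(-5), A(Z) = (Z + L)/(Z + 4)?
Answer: 3964081/100 ≈ 39641.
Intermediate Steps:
A(Z) = (3 + Z)/(4 + Z) (A(Z) = (Z + 3)/(Z + 4) = (3 + Z)/(4 + Z))
Y(z) = -25*z
(A(6) + Y(8))**2 = ((3 + 6)/(4 + 6) - 25*8)**2 = (9/10 - 200)**2 = (-1991/10)**2 = 3964081/100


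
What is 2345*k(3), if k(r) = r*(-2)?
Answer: -14070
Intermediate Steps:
k(r) = -2*r
2345*k(3) = 2345*(-2*3) = 2345*(-6) = -14070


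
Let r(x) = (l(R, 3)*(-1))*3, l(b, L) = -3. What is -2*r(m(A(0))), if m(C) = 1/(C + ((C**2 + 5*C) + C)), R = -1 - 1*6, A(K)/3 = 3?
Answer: -18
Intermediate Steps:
A(K) = 9 (A(K) = 3*3 = 9)
R = -7 (R = -1 - 6 = -7)
m(C) = 1/(C**2 + 7*C) (m(C) = 1/(C + (C**2 + 6*C)) = 1/(C**2 + 7*C))
r(x) = 9 (r(x) = -3*(-1)*3 = 3*3 = 9)
-2*r(m(A(0))) = -2*9 = -18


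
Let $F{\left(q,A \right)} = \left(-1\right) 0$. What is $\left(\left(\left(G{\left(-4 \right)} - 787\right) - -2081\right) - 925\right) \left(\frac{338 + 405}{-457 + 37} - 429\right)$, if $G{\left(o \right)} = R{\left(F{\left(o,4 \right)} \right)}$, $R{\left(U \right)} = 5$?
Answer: $- \frac{33832601}{210} \approx -1.6111 \cdot 10^{5}$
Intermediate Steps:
$F{\left(q,A \right)} = 0$
$G{\left(o \right)} = 5$
$\left(\left(\left(G{\left(-4 \right)} - 787\right) - -2081\right) - 925\right) \left(\frac{338 + 405}{-457 + 37} - 429\right) = \left(\left(\left(5 - 787\right) - -2081\right) - 925\right) \left(\frac{338 + 405}{-457 + 37} - 429\right) = \left(\left(-782 + 2081\right) - 925\right) \left(\frac{743}{-420} - 429\right) = \left(1299 - 925\right) \left(743 \left(- \frac{1}{420}\right) - 429\right) = 374 \left(- \frac{743}{420} - 429\right) = 374 \left(- \frac{180923}{420}\right) = - \frac{33832601}{210}$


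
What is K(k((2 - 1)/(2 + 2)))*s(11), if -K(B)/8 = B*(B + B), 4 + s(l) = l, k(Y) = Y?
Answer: -7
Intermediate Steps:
s(l) = -4 + l
K(B) = -16*B² (K(B) = -8*B*(B + B) = -8*B*2*B = -16*B²)
K(k((2 - 1)/(2 + 2)))*s(11) = (-16*(2 - 1)²/(2 + 2)²)*(-4 + 11) = -16*(1/4)²*7 = -16*(1*(¼))²*7 = -16*(¼)²*7 = -16*1/16*7 = -1*7 = -7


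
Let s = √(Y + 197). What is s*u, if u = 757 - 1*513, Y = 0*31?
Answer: 244*√197 ≈ 3424.7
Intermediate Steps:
Y = 0
u = 244 (u = 757 - 513 = 244)
s = √197 (s = √(0 + 197) = √197 ≈ 14.036)
s*u = √197*244 = 244*√197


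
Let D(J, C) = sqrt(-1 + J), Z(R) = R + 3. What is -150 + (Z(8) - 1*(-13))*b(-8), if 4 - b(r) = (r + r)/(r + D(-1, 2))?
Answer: -1106/11 - 64*I*sqrt(2)/11 ≈ -100.55 - 8.2281*I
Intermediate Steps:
Z(R) = 3 + R
b(r) = 4 - 2*r/(r + I*sqrt(2)) (b(r) = 4 - (r + r)/(r + sqrt(-1 - 1)) = 4 - 2*r/(r + sqrt(-2)) = 4 - 2*r/(r + I*sqrt(2)))
-150 + (Z(8) - 1*(-13))*b(-8) = -150 + ((3 + 8) - 1*(-13))*(2*(-8 + 2*I*sqrt(2))/(-8 + I*sqrt(2))) = -150 + (11 + 13)*(2*(-8 + 2*I*sqrt(2))/(-8 + I*sqrt(2))) = -150 + 24*(2*(-8 + 2*I*sqrt(2))/(-8 + I*sqrt(2))) = -150 + 48*(-8 + 2*I*sqrt(2))/(-8 + I*sqrt(2))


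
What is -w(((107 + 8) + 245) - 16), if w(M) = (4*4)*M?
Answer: -5504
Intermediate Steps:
w(M) = 16*M
-w(((107 + 8) + 245) - 16) = -16*(((107 + 8) + 245) - 16) = -16*((115 + 245) - 16) = -16*(360 - 16) = -16*344 = -1*5504 = -5504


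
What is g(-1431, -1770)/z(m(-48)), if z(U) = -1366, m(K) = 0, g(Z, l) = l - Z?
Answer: 339/1366 ≈ 0.24817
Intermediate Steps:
g(-1431, -1770)/z(m(-48)) = (-1770 - 1*(-1431))/(-1366) = (-1770 + 1431)*(-1/1366) = -339*(-1/1366) = 339/1366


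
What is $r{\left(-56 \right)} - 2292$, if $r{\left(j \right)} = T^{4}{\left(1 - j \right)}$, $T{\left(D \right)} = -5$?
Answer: $-1667$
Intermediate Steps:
$r{\left(j \right)} = 625$ ($r{\left(j \right)} = \left(-5\right)^{4} = 625$)
$r{\left(-56 \right)} - 2292 = 625 - 2292 = -1667$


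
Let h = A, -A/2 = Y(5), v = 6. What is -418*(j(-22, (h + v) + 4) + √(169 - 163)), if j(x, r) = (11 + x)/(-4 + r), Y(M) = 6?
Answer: -2299/3 - 418*√6 ≈ -1790.2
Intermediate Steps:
A = -12 (A = -2*6 = -12)
h = -12
j(x, r) = (11 + x)/(-4 + r)
-418*(j(-22, (h + v) + 4) + √(169 - 163)) = -418*((11 - 22)/(-4 + ((-12 + 6) + 4)) + √(169 - 163)) = -418*(-11/(-4 + (-6 + 4)) + √6) = -418*(-11/(-4 - 2) + √6) = -418*(-11/(-6) + √6) = -418*(-⅙*(-11) + √6) = -418*(11/6 + √6) = -2299/3 - 418*√6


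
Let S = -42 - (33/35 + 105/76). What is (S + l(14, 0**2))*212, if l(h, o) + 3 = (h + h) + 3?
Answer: -2301419/665 ≈ -3460.8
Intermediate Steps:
S = -117903/2660 (S = -42 - (33*(1/35) + 105*(1/76)) = -42 - (33/35 + 105/76) = -42 - 1*6183/2660 = -42 - 6183/2660 = -117903/2660 ≈ -44.324)
l(h, o) = 2*h (l(h, o) = -3 + ((h + h) + 3) = -3 + (2*h + 3) = -3 + (3 + 2*h) = 2*h)
(S + l(14, 0**2))*212 = (-117903/2660 + 2*14)*212 = (-117903/2660 + 28)*212 = -43423/2660*212 = -2301419/665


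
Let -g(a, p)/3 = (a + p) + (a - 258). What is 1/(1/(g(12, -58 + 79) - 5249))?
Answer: -4610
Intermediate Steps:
g(a, p) = 774 - 6*a - 3*p (g(a, p) = -3*((a + p) + (a - 258)) = -3*((a + p) + (-258 + a)) = -3*(-258 + p + 2*a) = 774 - 6*a - 3*p)
1/(1/(g(12, -58 + 79) - 5249)) = 1/(1/((774 - 6*12 - 3*(-58 + 79)) - 5249)) = 1/(1/((774 - 72 - 3*21) - 5249)) = 1/(1/((774 - 72 - 63) - 5249)) = 1/(1/(639 - 5249)) = 1/(1/(-4610)) = 1/(-1/4610) = -4610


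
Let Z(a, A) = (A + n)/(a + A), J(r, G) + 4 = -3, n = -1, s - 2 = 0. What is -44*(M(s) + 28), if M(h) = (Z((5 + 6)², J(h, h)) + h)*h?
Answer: -79904/57 ≈ -1401.8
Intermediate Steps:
s = 2 (s = 2 + 0 = 2)
J(r, G) = -7 (J(r, G) = -4 - 3 = -7)
Z(a, A) = (-1 + A)/(A + a) (Z(a, A) = (A - 1)/(a + A) = (-1 + A)/(A + a))
M(h) = h*(-4/57 + h) (M(h) = ((-1 - 7)/(-7 + (5 + 6)²) + h)*h = (-8/(-7 + 11²) + h)*h = (-8/(-7 + 121) + h)*h = (-8/114 + h)*h = ((1/114)*(-8) + h)*h = (-4/57 + h)*h = h*(-4/57 + h))
-44*(M(s) + 28) = -44*((1/57)*2*(-4 + 57*2) + 28) = -44*((1/57)*2*(-4 + 114) + 28) = -44*((1/57)*2*110 + 28) = -44*(220/57 + 28) = -44*1816/57 = -79904/57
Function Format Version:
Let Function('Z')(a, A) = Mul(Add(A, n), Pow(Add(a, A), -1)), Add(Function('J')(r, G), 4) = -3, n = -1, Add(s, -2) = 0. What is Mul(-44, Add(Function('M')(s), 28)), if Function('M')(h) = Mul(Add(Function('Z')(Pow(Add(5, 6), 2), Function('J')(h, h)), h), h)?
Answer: Rational(-79904, 57) ≈ -1401.8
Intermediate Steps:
s = 2 (s = Add(2, 0) = 2)
Function('J')(r, G) = -7 (Function('J')(r, G) = Add(-4, -3) = -7)
Function('Z')(a, A) = Mul(Pow(Add(A, a), -1), Add(-1, A)) (Function('Z')(a, A) = Mul(Add(A, -1), Pow(Add(a, A), -1)) = Mul(Add(-1, A), Pow(Add(A, a), -1)) = Mul(Pow(Add(A, a), -1), Add(-1, A)))
Function('M')(h) = Mul(h, Add(Rational(-4, 57), h)) (Function('M')(h) = Mul(Add(Mul(Pow(Add(-7, Pow(Add(5, 6), 2)), -1), Add(-1, -7)), h), h) = Mul(Add(Mul(Pow(Add(-7, Pow(11, 2)), -1), -8), h), h) = Mul(Add(Mul(Pow(Add(-7, 121), -1), -8), h), h) = Mul(Add(Mul(Pow(114, -1), -8), h), h) = Mul(Add(Mul(Rational(1, 114), -8), h), h) = Mul(Add(Rational(-4, 57), h), h) = Mul(h, Add(Rational(-4, 57), h)))
Mul(-44, Add(Function('M')(s), 28)) = Mul(-44, Add(Mul(Rational(1, 57), 2, Add(-4, Mul(57, 2))), 28)) = Mul(-44, Add(Mul(Rational(1, 57), 2, Add(-4, 114)), 28)) = Mul(-44, Add(Mul(Rational(1, 57), 2, 110), 28)) = Mul(-44, Add(Rational(220, 57), 28)) = Mul(-44, Rational(1816, 57)) = Rational(-79904, 57)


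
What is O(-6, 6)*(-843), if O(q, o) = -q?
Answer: -5058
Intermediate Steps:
O(-6, 6)*(-843) = -1*(-6)*(-843) = 6*(-843) = -5058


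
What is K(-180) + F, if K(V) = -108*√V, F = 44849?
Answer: 44849 - 648*I*√5 ≈ 44849.0 - 1449.0*I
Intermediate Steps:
K(-180) + F = -648*I*√5 + 44849 = 44849 - 648*I*√5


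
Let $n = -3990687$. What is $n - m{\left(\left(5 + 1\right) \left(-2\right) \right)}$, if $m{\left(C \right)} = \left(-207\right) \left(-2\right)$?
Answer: $-3991101$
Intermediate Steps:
$m{\left(C \right)} = 414$
$n - m{\left(\left(5 + 1\right) \left(-2\right) \right)} = -3990687 - 414 = -3991101$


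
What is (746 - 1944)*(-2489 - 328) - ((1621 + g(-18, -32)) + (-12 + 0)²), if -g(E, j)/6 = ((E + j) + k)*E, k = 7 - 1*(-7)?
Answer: 3376889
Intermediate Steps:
k = 14 (k = 7 + 7 = 14)
g(E, j) = -6*E*(14 + E + j) (g(E, j) = -6*((E + j) + 14)*E = -6*(14 + E + j)*E = -6*E*(14 + E + j))
(746 - 1944)*(-2489 - 328) - ((1621 + g(-18, -32)) + (-12 + 0)²) = (746 - 1944)*(-2489 - 328) - ((1621 - 6*(-18)*(14 - 18 - 32)) + (-12 + 0)²) = -1198*(-2817) - ((1621 - 6*(-18)*(-36)) + (-12)²) = 3374766 - ((1621 - 3888) + 144) = 3374766 - (-2267 + 144) = 3374766 - 1*(-2123) = 3374766 + 2123 = 3376889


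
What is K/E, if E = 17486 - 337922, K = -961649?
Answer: 961649/320436 ≈ 3.0011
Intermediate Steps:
E = -320436
K/E = -961649/(-320436) = -961649*(-1/320436) = 961649/320436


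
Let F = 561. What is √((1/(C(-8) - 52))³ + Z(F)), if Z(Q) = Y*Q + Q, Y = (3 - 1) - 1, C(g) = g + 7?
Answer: √8853119629/2809 ≈ 33.496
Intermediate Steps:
C(g) = 7 + g
Y = 1 (Y = 2 - 1 = 1)
Z(Q) = 2*Q (Z(Q) = 1*Q + Q = Q + Q = 2*Q)
√((1/(C(-8) - 52))³ + Z(F)) = √((1/((7 - 8) - 52))³ + 2*561) = √((1/(-1 - 52))³ + 1122) = √((1/(-53))³ + 1122) = √((-1/53)³ + 1122) = √(-1/148877 + 1122) = √(167039993/148877) = √8853119629/2809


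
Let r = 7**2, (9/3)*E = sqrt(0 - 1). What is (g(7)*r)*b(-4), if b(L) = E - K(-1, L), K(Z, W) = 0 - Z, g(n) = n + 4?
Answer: -539 + 539*I/3 ≈ -539.0 + 179.67*I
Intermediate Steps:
g(n) = 4 + n
K(Z, W) = -Z
E = I/3 (E = sqrt(0 - 1)/3 = sqrt(-1)/3 = I/3 ≈ 0.33333*I)
r = 49
b(L) = -1 + I/3 (b(L) = I/3 - (-1)*(-1) = I/3 - 1*1 = I/3 - 1 = -1 + I/3)
(g(7)*r)*b(-4) = ((4 + 7)*49)*(-1 + I/3) = (11*49)*(-1 + I/3) = 539*(-1 + I/3) = -539 + 539*I/3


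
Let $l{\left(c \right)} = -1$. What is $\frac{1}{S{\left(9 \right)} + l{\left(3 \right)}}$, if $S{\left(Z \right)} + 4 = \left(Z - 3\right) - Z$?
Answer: $- \frac{1}{8} \approx -0.125$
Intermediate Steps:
$S{\left(Z \right)} = -7$ ($S{\left(Z \right)} = -4 + \left(\left(Z - 3\right) - Z\right) = -4 + \left(\left(-3 + Z\right) - Z\right) = -4 - 3 = -7$)
$\frac{1}{S{\left(9 \right)} + l{\left(3 \right)}} = \frac{1}{-7 - 1} = \frac{1}{-8} = - \frac{1}{8}$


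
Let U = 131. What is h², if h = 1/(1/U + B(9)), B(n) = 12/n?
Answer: 154449/277729 ≈ 0.55611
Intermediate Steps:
h = 393/527 (h = 1/(1/131 + 12/9) = 1/(1/131 + 12*(⅑)) = 1/(1/131 + 4/3) = 1/(527/393) = 393/527 ≈ 0.74573)
h² = (393/527)² = 154449/277729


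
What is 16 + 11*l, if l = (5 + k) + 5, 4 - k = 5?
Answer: 115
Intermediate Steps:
k = -1 (k = 4 - 1*5 = 4 - 5 = -1)
l = 9 (l = (5 - 1) + 5 = 4 + 5 = 9)
16 + 11*l = 16 + 11*9 = 16 + 99 = 115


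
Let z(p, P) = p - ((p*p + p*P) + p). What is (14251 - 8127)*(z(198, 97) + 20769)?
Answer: -230513484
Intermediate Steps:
z(p, P) = -p² - P*p (z(p, P) = p - ((p² + P*p) + p) = p - (p + p² + P*p) = p + (-p - p² - P*p) = -p² - P*p)
(14251 - 8127)*(z(198, 97) + 20769) = (14251 - 8127)*(-1*198*(97 + 198) + 20769) = 6124*(-1*198*295 + 20769) = 6124*(-58410 + 20769) = 6124*(-37641) = -230513484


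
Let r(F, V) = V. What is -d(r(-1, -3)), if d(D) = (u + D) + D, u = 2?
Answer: 4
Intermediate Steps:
d(D) = 2 + 2*D (d(D) = (2 + D) + D = 2 + 2*D)
-d(r(-1, -3)) = -(2 + 2*(-3)) = -(2 - 6) = -1*(-4) = 4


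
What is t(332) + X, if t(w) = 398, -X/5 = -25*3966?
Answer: 496148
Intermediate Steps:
X = 495750 (X = -(-125)*3966 = -5*(-99150) = 495750)
t(332) + X = 398 + 495750 = 496148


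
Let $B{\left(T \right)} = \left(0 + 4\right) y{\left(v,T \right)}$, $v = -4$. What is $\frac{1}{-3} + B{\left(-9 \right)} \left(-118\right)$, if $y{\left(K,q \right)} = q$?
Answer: $\frac{12743}{3} \approx 4247.7$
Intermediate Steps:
$B{\left(T \right)} = 4 T$ ($B{\left(T \right)} = \left(0 + 4\right) T = 4 T$)
$\frac{1}{-3} + B{\left(-9 \right)} \left(-118\right) = \frac{1}{-3} + 4 \left(-9\right) \left(-118\right) = - \frac{1}{3} - -4248 = - \frac{1}{3} + 4248 = \frac{12743}{3}$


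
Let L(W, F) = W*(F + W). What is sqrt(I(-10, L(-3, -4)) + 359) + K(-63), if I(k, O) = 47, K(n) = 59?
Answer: 59 + sqrt(406) ≈ 79.149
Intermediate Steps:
sqrt(I(-10, L(-3, -4)) + 359) + K(-63) = sqrt(47 + 359) + 59 = sqrt(406) + 59 = 59 + sqrt(406)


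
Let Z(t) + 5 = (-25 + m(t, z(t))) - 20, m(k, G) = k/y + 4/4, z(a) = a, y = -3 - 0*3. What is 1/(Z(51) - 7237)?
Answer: -1/7303 ≈ -0.00013693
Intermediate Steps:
y = -3 (y = -3 - 1*0 = -3 + 0 = -3)
m(k, G) = 1 - k/3 (m(k, G) = k/(-3) + 4/4 = k*(-1/3) + 4*(1/4) = -k/3 + 1 = 1 - k/3)
Z(t) = -49 - t/3 (Z(t) = -5 + ((-25 + (1 - t/3)) - 20) = -5 + ((-24 - t/3) - 20) = -5 + (-44 - t/3) = -49 - t/3)
1/(Z(51) - 7237) = 1/((-49 - 1/3*51) - 7237) = 1/((-49 - 17) - 7237) = 1/(-66 - 7237) = 1/(-7303) = -1/7303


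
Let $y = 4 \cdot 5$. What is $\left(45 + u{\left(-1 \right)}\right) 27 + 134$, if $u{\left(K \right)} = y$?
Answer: $1889$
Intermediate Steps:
$y = 20$
$u{\left(K \right)} = 20$
$\left(45 + u{\left(-1 \right)}\right) 27 + 134 = \left(45 + 20\right) 27 + 134 = 65 \cdot 27 + 134 = 1755 + 134 = 1889$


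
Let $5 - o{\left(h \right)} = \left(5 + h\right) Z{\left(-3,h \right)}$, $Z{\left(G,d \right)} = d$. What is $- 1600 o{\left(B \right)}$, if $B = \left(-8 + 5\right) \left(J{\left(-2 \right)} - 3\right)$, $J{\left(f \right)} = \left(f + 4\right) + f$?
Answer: $193600$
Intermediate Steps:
$J{\left(f \right)} = 4 + 2 f$ ($J{\left(f \right)} = \left(4 + f\right) + f = 4 + 2 f$)
$B = 9$ ($B = \left(-8 + 5\right) \left(\left(4 + 2 \left(-2\right)\right) - 3\right) = - 3 \left(\left(4 - 4\right) - 3\right) = - 3 \left(0 - 3\right) = \left(-3\right) \left(-3\right) = 9$)
$o{\left(h \right)} = 5 - h \left(5 + h\right)$ ($o{\left(h \right)} = 5 - \left(5 + h\right) h = 5 - h \left(5 + h\right)$)
$- 1600 o{\left(B \right)} = - 1600 \left(5 - 9^{2} - 45\right) = - 1600 \left(5 - 81 - 45\right) = \left(-1600\right) \left(-121\right) = 193600$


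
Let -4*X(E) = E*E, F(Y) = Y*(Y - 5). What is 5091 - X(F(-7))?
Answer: 6855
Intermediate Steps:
F(Y) = Y*(-5 + Y)
X(E) = -E²/4 (X(E) = -E*E/4 = -E²/4)
5091 - X(F(-7)) = 5091 - (-1)*(-7*(-5 - 7))²/4 = 5091 - (-1)*(-7*(-12))²/4 = 5091 - (-1)*84²/4 = 5091 - (-1)*7056/4 = 5091 - 1*(-1764) = 5091 + 1764 = 6855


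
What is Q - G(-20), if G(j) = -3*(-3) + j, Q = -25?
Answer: -14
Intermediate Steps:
G(j) = 9 + j
Q - G(-20) = -25 - (9 - 20) = -25 - 1*(-11) = -25 + 11 = -14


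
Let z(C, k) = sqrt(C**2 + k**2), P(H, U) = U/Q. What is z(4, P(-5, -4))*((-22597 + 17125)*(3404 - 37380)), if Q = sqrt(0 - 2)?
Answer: 371833344*sqrt(2) ≈ 5.2585e+8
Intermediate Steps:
Q = I*sqrt(2) (Q = sqrt(-2) = I*sqrt(2) ≈ 1.4142*I)
P(H, U) = -I*U*sqrt(2)/2 (P(H, U) = U/((I*sqrt(2))) = U*(-I*sqrt(2)/2) = -I*U*sqrt(2)/2)
z(4, P(-5, -4))*((-22597 + 17125)*(3404 - 37380)) = sqrt(4**2 + (-1/2*I*(-4)*sqrt(2))**2)*((-22597 + 17125)*(3404 - 37380)) = sqrt(16 + (2*I*sqrt(2))**2)*(-5472*(-33976)) = sqrt(16 - 8)*185916672 = sqrt(8)*185916672 = (2*sqrt(2))*185916672 = 371833344*sqrt(2)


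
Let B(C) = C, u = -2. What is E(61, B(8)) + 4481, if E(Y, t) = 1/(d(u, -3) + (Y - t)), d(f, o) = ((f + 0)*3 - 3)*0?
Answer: 237494/53 ≈ 4481.0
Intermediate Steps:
d(f, o) = 0 (d(f, o) = (f*3 - 3)*0 = (3*f - 3)*0 = (-3 + 3*f)*0 = 0)
E(Y, t) = 1/(Y - t) (E(Y, t) = 1/(0 + (Y - t)) = 1/(Y - t))
E(61, B(8)) + 4481 = 1/(61 - 1*8) + 4481 = 1/(61 - 8) + 4481 = 1/53 + 4481 = 237494/53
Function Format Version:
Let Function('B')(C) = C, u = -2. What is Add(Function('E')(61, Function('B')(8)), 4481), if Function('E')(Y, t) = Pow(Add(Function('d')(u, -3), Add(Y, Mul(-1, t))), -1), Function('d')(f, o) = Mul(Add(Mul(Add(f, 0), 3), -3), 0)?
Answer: Rational(237494, 53) ≈ 4481.0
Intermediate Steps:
Function('d')(f, o) = 0 (Function('d')(f, o) = Mul(Add(Mul(f, 3), -3), 0) = Mul(Add(Mul(3, f), -3), 0) = Mul(Add(-3, Mul(3, f)), 0) = 0)
Function('E')(Y, t) = Pow(Add(Y, Mul(-1, t)), -1) (Function('E')(Y, t) = Pow(Add(0, Add(Y, Mul(-1, t))), -1) = Pow(Add(Y, Mul(-1, t)), -1))
Add(Function('E')(61, Function('B')(8)), 4481) = Add(Pow(Add(61, Mul(-1, 8)), -1), 4481) = Add(Pow(Add(61, -8), -1), 4481) = Add(Pow(53, -1), 4481) = Add(Rational(1, 53), 4481) = Rational(237494, 53)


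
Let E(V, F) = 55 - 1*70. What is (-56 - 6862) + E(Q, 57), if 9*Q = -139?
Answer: -6933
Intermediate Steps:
Q = -139/9 (Q = (1/9)*(-139) = -139/9 ≈ -15.444)
E(V, F) = -15 (E(V, F) = 55 - 70 = -15)
(-56 - 6862) + E(Q, 57) = (-56 - 6862) - 15 = -6918 - 15 = -6933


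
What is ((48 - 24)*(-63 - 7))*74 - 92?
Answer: -124412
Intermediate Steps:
((48 - 24)*(-63 - 7))*74 - 92 = (24*(-70))*74 - 92 = -1680*74 - 92 = -124320 - 92 = -124412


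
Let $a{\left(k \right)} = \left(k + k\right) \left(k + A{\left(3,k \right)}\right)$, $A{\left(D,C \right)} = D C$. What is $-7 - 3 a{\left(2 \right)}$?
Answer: $-103$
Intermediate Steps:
$A{\left(D,C \right)} = C D$
$a{\left(k \right)} = 8 k^{2}$ ($a{\left(k \right)} = \left(k + k\right) \left(k + k 3\right) = 2 k \left(k + 3 k\right) = 2 k 4 k = 8 k^{2}$)
$-7 - 3 a{\left(2 \right)} = -7 - 3 \cdot 8 \cdot 2^{2} = -7 - 3 \cdot 8 \cdot 4 = -7 - 96 = -103$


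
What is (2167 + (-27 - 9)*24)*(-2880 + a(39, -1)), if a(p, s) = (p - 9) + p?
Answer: -3662733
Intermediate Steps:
a(p, s) = -9 + 2*p (a(p, s) = (-9 + p) + p = -9 + 2*p)
(2167 + (-27 - 9)*24)*(-2880 + a(39, -1)) = (2167 + (-27 - 9)*24)*(-2880 + (-9 + 2*39)) = (2167 - 36*24)*(-2880 + (-9 + 78)) = (2167 - 864)*(-2880 + 69) = 1303*(-2811) = -3662733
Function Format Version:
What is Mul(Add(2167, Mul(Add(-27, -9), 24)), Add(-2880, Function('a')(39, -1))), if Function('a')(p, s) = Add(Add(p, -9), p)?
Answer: -3662733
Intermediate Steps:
Function('a')(p, s) = Add(-9, Mul(2, p)) (Function('a')(p, s) = Add(Add(-9, p), p) = Add(-9, Mul(2, p)))
Mul(Add(2167, Mul(Add(-27, -9), 24)), Add(-2880, Function('a')(39, -1))) = Mul(Add(2167, Mul(Add(-27, -9), 24)), Add(-2880, Add(-9, Mul(2, 39)))) = Mul(Add(2167, Mul(-36, 24)), Add(-2880, Add(-9, 78))) = Mul(Add(2167, -864), Add(-2880, 69)) = Mul(1303, -2811) = -3662733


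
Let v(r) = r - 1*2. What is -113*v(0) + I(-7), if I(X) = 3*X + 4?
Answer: 209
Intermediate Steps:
I(X) = 4 + 3*X
v(r) = -2 + r (v(r) = r - 2 = -2 + r)
-113*v(0) + I(-7) = -113*(-2 + 0) + (4 + 3*(-7)) = -113*(-2) + (4 - 21) = 226 - 17 = 209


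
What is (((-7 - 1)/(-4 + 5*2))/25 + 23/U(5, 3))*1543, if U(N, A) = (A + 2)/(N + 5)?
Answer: 5317178/75 ≈ 70896.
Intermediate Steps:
U(N, A) = (2 + A)/(5 + N)
(((-7 - 1)/(-4 + 5*2))/25 + 23/U(5, 3))*1543 = (((-7 - 1)/(-4 + 5*2))/25 + 23/(((2 + 3)/(5 + 5))))*1543 = (-8/(-4 + 10)*(1/25) + 23/((5/10)))*1543 = (-8/6*(1/25) + 23/(((1/10)*5)))*1543 = (-8*1/6*(1/25) + 23/(1/2))*1543 = (-4/3*1/25 + 23*2)*1543 = (-4/75 + 46)*1543 = (3446/75)*1543 = 5317178/75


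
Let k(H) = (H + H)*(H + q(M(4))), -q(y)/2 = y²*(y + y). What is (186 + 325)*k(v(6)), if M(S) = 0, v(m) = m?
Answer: 36792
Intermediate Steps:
q(y) = -4*y³ (q(y) = -2*y²*(y + y) = -2*y²*2*y = -4*y³)
k(H) = 2*H² (k(H) = (H + H)*(H - 4*0³) = (2*H)*(H - 4*0) = (2*H)*(H + 0) = (2*H)*H = 2*H²)
(186 + 325)*k(v(6)) = (186 + 325)*(2*6²) = 511*(2*36) = 511*72 = 36792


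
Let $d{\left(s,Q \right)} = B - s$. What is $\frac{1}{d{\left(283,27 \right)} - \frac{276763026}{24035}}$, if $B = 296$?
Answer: $- \frac{24035}{276450571} \approx -8.6941 \cdot 10^{-5}$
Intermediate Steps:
$d{\left(s,Q \right)} = 296 - s$
$\frac{1}{d{\left(283,27 \right)} - \frac{276763026}{24035}} = \frac{1}{\left(296 - 283\right) - \frac{276763026}{24035}} = \frac{1}{13 - \frac{276763026}{24035}} = \frac{1}{- \frac{276450571}{24035}} = - \frac{24035}{276450571}$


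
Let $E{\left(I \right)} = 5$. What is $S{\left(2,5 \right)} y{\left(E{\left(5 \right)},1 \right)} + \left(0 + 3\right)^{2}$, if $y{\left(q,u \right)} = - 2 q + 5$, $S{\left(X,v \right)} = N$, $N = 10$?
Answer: $-41$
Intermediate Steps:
$S{\left(X,v \right)} = 10$
$y{\left(q,u \right)} = 5 - 2 q$
$S{\left(2,5 \right)} y{\left(E{\left(5 \right)},1 \right)} + \left(0 + 3\right)^{2} = 10 \left(5 - 10\right) + \left(0 + 3\right)^{2} = 10 \left(5 - 10\right) + 3^{2} = 10 \left(-5\right) + 9 = -50 + 9 = -41$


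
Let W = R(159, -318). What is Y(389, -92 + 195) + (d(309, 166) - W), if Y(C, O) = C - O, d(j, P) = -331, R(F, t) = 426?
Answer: -471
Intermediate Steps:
W = 426
Y(389, -92 + 195) + (d(309, 166) - W) = (389 - (-92 + 195)) + (-331 - 1*426) = (389 - 1*103) + (-331 - 426) = (389 - 103) - 757 = 286 - 757 = -471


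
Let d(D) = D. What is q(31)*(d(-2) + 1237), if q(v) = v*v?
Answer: 1186835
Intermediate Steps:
q(v) = v²
q(31)*(d(-2) + 1237) = 31²*(-2 + 1237) = 961*1235 = 1186835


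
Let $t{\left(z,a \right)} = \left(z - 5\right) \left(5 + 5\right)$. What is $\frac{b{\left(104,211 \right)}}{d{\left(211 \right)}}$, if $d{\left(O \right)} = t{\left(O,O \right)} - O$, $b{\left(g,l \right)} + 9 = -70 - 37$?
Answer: $- \frac{116}{1849} \approx -0.062737$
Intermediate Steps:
$t{\left(z,a \right)} = -50 + 10 z$ ($t{\left(z,a \right)} = \left(-5 + z\right) 10 = -50 + 10 z$)
$b{\left(g,l \right)} = -116$ ($b{\left(g,l \right)} = -9 - 107 = -116$)
$d{\left(O \right)} = -50 + 9 O$ ($d{\left(O \right)} = \left(-50 + 10 O\right) - O = -50 + 9 O$)
$\frac{b{\left(104,211 \right)}}{d{\left(211 \right)}} = - \frac{116}{-50 + 9 \cdot 211} = - \frac{116}{-50 + 1899} = - \frac{116}{1849}$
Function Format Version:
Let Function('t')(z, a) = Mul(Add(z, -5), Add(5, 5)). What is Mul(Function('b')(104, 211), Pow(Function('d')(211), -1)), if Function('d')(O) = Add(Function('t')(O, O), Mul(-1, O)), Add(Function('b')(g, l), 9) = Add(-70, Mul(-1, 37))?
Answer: Rational(-116, 1849) ≈ -0.062737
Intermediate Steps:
Function('t')(z, a) = Add(-50, Mul(10, z)) (Function('t')(z, a) = Mul(Add(-5, z), 10) = Add(-50, Mul(10, z)))
Function('b')(g, l) = -116 (Function('b')(g, l) = Add(-9, Add(-70, Mul(-1, 37))) = Add(-9, Add(-70, -37)) = Add(-9, -107) = -116)
Function('d')(O) = Add(-50, Mul(9, O)) (Function('d')(O) = Add(Add(-50, Mul(10, O)), Mul(-1, O)) = Add(-50, Mul(9, O)))
Mul(Function('b')(104, 211), Pow(Function('d')(211), -1)) = Mul(-116, Pow(Add(-50, Mul(9, 211)), -1)) = Mul(-116, Pow(Add(-50, 1899), -1)) = Mul(-116, Pow(1849, -1)) = Mul(-116, Rational(1, 1849)) = Rational(-116, 1849)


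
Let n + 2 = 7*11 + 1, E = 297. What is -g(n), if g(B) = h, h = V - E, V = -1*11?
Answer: 308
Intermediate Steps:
V = -11
n = 76 (n = -2 + (7*11 + 1) = -2 + (77 + 1) = -2 + 78 = 76)
h = -308 (h = -11 - 1*297 = -11 - 297 = -308)
g(B) = -308
-g(n) = -1*(-308) = 308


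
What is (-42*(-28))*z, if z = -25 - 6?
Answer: -36456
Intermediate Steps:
z = -31
(-42*(-28))*z = -42*(-28)*(-31) = 1176*(-31) = -36456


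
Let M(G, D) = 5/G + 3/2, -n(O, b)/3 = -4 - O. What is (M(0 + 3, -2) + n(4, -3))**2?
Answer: 26569/36 ≈ 738.03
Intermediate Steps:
n(O, b) = 12 + 3*O (n(O, b) = -3*(-4 - O) = 12 + 3*O)
M(G, D) = 3/2 + 5/G (M(G, D) = 5/G + 3*(1/2) = 5/G + 3/2 = 3/2 + 5/G)
(M(0 + 3, -2) + n(4, -3))**2 = ((3/2 + 5/(0 + 3)) + (12 + 3*4))**2 = ((3/2 + 5/3) + (12 + 12))**2 = ((3/2 + 5*(1/3)) + 24)**2 = ((3/2 + 5/3) + 24)**2 = (19/6 + 24)**2 = (163/6)**2 = 26569/36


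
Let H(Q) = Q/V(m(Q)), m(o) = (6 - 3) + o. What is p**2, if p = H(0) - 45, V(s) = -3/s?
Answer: 2025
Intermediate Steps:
m(o) = 3 + o
H(Q) = Q*(-1 - Q/3) (H(Q) = Q/((-3/(3 + Q))) = Q*(-1 - Q/3))
p = -45 (p = -1/3*0*(3 + 0) - 45 = -1/3*0*3 - 45 = 0 - 45 = -45)
p**2 = (-45)**2 = 2025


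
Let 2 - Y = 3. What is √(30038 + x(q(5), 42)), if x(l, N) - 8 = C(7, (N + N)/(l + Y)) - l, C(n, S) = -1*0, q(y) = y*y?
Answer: √30021 ≈ 173.27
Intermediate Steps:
Y = -1 (Y = 2 - 1*3 = 2 - 3 = -1)
q(y) = y²
C(n, S) = 0
x(l, N) = 8 - l (x(l, N) = 8 + (0 - l) = 8 - l)
√(30038 + x(q(5), 42)) = √(30038 + (8 - 1*5²)) = √(30038 + (8 - 1*25)) = √(30038 + (8 - 25)) = √(30038 - 17) = √30021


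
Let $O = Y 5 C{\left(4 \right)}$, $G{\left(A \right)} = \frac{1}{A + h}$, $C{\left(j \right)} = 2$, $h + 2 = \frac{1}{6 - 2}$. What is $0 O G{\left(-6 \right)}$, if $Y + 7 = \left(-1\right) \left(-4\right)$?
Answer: $0$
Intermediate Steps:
$h = - \frac{7}{4}$ ($h = -2 + \frac{1}{6 - 2} = -2 + \frac{1}{4} = - \frac{7}{4} \approx -1.75$)
$Y = -3$ ($Y = -7 - -4 = -7 + 4 = -3$)
$G{\left(A \right)} = \frac{1}{- \frac{7}{4} + A}$ ($G{\left(A \right)} = \frac{1}{A - \frac{7}{4}} = \frac{1}{- \frac{7}{4} + A}$)
$O = -30$ ($O = \left(-3\right) 5 \cdot 2 = \left(-15\right) 2 = -30$)
$0 O G{\left(-6 \right)} = 0 \left(-30\right) \frac{4}{-7 + 4 \left(-6\right)} = 0 \frac{4}{-7 - 24} = 0 \frac{4}{-31} = 0 \cdot 4 \left(- \frac{1}{31}\right) = 0 \left(- \frac{4}{31}\right) = 0$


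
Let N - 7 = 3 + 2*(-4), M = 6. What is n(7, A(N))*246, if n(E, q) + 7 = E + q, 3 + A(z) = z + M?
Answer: 1230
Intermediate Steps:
N = 2 (N = 7 + (3 + 2*(-4)) = 7 + (3 - 8) = 7 - 5 = 2)
A(z) = 3 + z (A(z) = -3 + (z + 6) = -3 + (6 + z) = 3 + z)
n(E, q) = -7 + E + q (n(E, q) = -7 + (E + q) = -7 + E + q)
n(7, A(N))*246 = (-7 + 7 + (3 + 2))*246 = (-7 + 7 + 5)*246 = 5*246 = 1230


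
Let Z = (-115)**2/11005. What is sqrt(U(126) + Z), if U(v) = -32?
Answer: I*sqrt(149199187)/2201 ≈ 5.5496*I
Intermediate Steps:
Z = 2645/2201 (Z = 13225*(1/11005) = 2645/2201 ≈ 1.2017)
sqrt(U(126) + Z) = sqrt(-32 + 2645/2201) = sqrt(-67787/2201) = I*sqrt(149199187)/2201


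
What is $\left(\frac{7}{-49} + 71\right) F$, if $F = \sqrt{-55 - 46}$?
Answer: $\frac{496 i \sqrt{101}}{7} \approx 712.11 i$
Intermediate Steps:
$F = i \sqrt{101}$ ($F = \sqrt{-101} = i \sqrt{101} \approx 10.05 i$)
$\left(\frac{7}{-49} + 71\right) F = \left(\frac{7}{-49} + 71\right) i \sqrt{101} = \left(7 \left(- \frac{1}{49}\right) + 71\right) i \sqrt{101} = \left(- \frac{1}{7} + 71\right) i \sqrt{101} = \frac{496 i \sqrt{101}}{7}$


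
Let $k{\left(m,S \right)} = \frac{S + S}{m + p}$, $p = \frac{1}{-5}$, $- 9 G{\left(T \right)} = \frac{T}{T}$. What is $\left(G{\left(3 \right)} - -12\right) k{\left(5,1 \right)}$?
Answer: $\frac{535}{108} \approx 4.9537$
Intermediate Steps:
$G{\left(T \right)} = - \frac{1}{9}$ ($G{\left(T \right)} = - \frac{T \frac{1}{T}}{9} = \left(- \frac{1}{9}\right) 1 = - \frac{1}{9}$)
$p = - \frac{1}{5} \approx -0.2$
$k{\left(m,S \right)} = \frac{2 S}{- \frac{1}{5} + m}$ ($k{\left(m,S \right)} = \frac{S + S}{m - \frac{1}{5}} = \frac{2 S}{- \frac{1}{5} + m}$)
$\left(G{\left(3 \right)} - -12\right) k{\left(5,1 \right)} = \left(- \frac{1}{9} - -12\right) 10 \cdot 1 \frac{1}{-1 + 5 \cdot 5} = \left(- \frac{1}{9} + 12\right) 10 \cdot 1 \frac{1}{-1 + 25} = \frac{107 \cdot 10 \cdot 1 \cdot \frac{1}{24}}{9} = \frac{107}{9} \cdot \frac{5}{12} = \frac{535}{108}$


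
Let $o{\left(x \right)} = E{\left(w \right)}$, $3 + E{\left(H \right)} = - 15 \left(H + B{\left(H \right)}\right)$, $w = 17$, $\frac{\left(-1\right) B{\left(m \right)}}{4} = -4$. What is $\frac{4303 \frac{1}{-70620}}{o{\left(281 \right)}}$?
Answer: $\frac{4303}{35168760} \approx 0.00012235$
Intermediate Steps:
$B{\left(m \right)} = 16$ ($B{\left(m \right)} = \left(-4\right) \left(-4\right) = 16$)
$E{\left(H \right)} = -243 - 15 H$ ($E{\left(H \right)} = -3 - 15 \left(H + 16\right) = -3 - 15 \left(16 + H\right) = -3 - \left(240 + 15 H\right) = -243 - 15 H$)
$o{\left(x \right)} = -498$ ($o{\left(x \right)} = -243 - 255 = -498$)
$\frac{4303 \frac{1}{-70620}}{o{\left(281 \right)}} = \frac{4303 \frac{1}{-70620}}{-498} = 4303 \left(- \frac{1}{70620}\right) \left(- \frac{1}{498}\right) = \left(- \frac{4303}{70620}\right) \left(- \frac{1}{498}\right) = \frac{4303}{35168760}$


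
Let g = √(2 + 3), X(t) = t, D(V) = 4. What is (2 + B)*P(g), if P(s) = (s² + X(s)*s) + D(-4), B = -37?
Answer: -490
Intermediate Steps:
g = √5 ≈ 2.2361
P(s) = 4 + 2*s² (P(s) = (s² + s*s) + 4 = (s² + s²) + 4 = 2*s² + 4 = 4 + 2*s²)
(2 + B)*P(g) = (2 - 37)*(4 + 2*(√5)²) = -35*(4 + 2*5) = -35*(4 + 10) = -35*14 = -490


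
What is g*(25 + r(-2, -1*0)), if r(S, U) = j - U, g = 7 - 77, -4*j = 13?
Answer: -3045/2 ≈ -1522.5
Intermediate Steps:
j = -13/4 (j = -1/4*13 = -13/4 ≈ -3.2500)
g = -70
r(S, U) = -13/4 - U
g*(25 + r(-2, -1*0)) = -70*(25 + (-13/4 - (-1)*0)) = -70*(25 + (-13/4 - 1*0)) = -70*(25 + (-13/4 + 0)) = -70*(25 - 13/4) = -70*87/4 = -3045/2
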